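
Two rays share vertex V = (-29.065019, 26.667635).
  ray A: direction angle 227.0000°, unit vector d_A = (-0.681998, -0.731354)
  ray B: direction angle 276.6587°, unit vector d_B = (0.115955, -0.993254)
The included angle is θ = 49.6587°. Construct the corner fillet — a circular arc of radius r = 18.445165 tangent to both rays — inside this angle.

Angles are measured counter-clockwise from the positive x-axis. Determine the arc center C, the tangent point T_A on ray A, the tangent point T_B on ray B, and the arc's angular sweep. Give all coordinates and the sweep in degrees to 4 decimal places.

bisector direction at 251.8293° = (-0.311848,-0.950132)
center distance |VC| = r/sin(θ/2) = 18.445165/sin(24.8294°) = 43.925736
C = V + |VC|·bis = (-42.7632,-15.0676)
T_A = V + ((C−V)·d_A)·d_A = V + 39.8654·d_A = (-56.2531,-2.4880)
T_B = V + ((C−V)·d_B)·d_B = V + 39.8654·d_B = (-24.4424,-12.9288)
sweep = 180° − θ = 130.3413°

center=(-42.7632,-15.0676) T_A=(-56.2531,-2.4880) T_B=(-24.4424,-12.9288) sweep=130.3413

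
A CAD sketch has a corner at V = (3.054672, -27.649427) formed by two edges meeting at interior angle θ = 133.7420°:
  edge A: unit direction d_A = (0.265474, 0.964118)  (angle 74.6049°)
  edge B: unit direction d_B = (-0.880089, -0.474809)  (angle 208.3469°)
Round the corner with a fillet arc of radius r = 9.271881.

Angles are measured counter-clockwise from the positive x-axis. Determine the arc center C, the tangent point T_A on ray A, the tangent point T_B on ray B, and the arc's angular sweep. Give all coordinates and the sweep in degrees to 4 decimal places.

bisector direction at 141.4759° = (-0.782346,0.622844)
center distance |VC| = r/sin(θ/2) = 9.271881/sin(66.8710°) = 10.082265
C = V + |VC|·bis = (-4.8332,-21.3698)
T_A = V + ((C−V)·d_A)·d_A = V + 3.9603·d_A = (4.1060,-23.8312)
T_B = V + ((C−V)·d_B)·d_B = V + 3.9603·d_B = (-0.4308,-29.5298)
sweep = 180° − θ = 46.2580°

center=(-4.8332,-21.3698) T_A=(4.1060,-23.8312) T_B=(-0.4308,-29.5298) sweep=46.2580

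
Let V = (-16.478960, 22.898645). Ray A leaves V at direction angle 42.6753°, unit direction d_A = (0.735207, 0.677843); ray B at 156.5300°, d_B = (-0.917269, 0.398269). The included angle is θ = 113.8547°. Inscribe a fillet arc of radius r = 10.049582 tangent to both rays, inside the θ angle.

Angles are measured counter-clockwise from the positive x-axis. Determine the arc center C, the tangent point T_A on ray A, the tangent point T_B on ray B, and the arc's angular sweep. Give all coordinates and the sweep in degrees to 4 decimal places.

center=(-18.4795,34.7232) T_A=(-11.6675,27.3347) T_B=(-22.4819,25.5051) sweep=66.1453

bisector direction at 99.6027° = (-0.166814,0.985988)
center distance |VC| = r/sin(θ/2) = 10.049582/sin(56.9273°) = 11.992638
C = V + |VC|·bis = (-18.4795,34.7232)
T_A = V + ((C−V)·d_A)·d_A = V + 6.5444·d_A = (-11.6675,27.3347)
T_B = V + ((C−V)·d_B)·d_B = V + 6.5444·d_B = (-22.4819,25.5051)
sweep = 180° − θ = 66.1453°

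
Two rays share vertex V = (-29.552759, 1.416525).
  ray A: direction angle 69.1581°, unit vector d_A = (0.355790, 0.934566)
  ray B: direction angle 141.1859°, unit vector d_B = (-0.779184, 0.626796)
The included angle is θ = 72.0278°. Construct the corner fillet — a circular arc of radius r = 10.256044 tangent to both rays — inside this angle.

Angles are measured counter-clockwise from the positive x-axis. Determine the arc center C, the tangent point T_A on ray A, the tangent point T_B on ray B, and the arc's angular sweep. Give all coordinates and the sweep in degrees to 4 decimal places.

bisector direction at 105.1720° = (-0.261718,0.965145)
center distance |VC| = r/sin(θ/2) = 10.256044/sin(36.0139°) = 17.442800
C = V + |VC|·bis = (-34.1178,18.2513)
T_A = V + ((C−V)·d_A)·d_A = V + 14.1090·d_A = (-24.5329,14.6023)
T_B = V + ((C−V)·d_B)·d_B = V + 14.1090·d_B = (-40.5463,10.2600)
sweep = 180° − θ = 107.9722°

center=(-34.1178,18.2513) T_A=(-24.5329,14.6023) T_B=(-40.5463,10.2600) sweep=107.9722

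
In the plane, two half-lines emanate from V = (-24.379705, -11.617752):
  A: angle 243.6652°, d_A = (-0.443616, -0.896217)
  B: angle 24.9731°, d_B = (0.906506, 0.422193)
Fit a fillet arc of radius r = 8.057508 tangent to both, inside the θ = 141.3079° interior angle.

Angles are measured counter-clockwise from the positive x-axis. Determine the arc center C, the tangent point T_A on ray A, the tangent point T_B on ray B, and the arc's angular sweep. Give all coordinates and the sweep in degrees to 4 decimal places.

bisector direction at 314.3191° = (0.698654,-0.715459)
center distance |VC| = r/sin(θ/2) = 8.057508/sin(70.6539°) = 8.539702
C = V + |VC|·bis = (-18.4134,-17.7276)
T_A = V + ((C−V)·d_A)·d_A = V + 2.8290·d_A = (-25.6347,-14.1531)
T_B = V + ((C−V)·d_B)·d_B = V + 2.8290·d_B = (-21.8152,-10.4234)
sweep = 180° − θ = 38.6921°

center=(-18.4134,-17.7276) T_A=(-25.6347,-14.1531) T_B=(-21.8152,-10.4234) sweep=38.6921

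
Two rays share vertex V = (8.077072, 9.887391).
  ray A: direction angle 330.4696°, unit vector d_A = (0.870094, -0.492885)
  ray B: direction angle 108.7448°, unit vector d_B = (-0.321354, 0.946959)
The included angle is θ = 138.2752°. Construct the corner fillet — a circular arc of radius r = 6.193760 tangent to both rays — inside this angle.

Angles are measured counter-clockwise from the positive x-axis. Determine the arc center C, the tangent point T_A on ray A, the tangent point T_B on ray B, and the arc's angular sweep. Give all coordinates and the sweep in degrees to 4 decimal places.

center=(13.1838,14.1131) T_A=(10.1309,8.7239) T_B=(7.3185,12.1227) sweep=41.7248

bisector direction at 39.6072° = (0.770433,0.637521)
center distance |VC| = r/sin(θ/2) = 6.193760/sin(69.1376°) = 6.628324
C = V + |VC|·bis = (13.1838,14.1131)
T_A = V + ((C−V)·d_A)·d_A = V + 2.3605·d_A = (10.1309,8.7239)
T_B = V + ((C−V)·d_B)·d_B = V + 2.3605·d_B = (7.3185,12.1227)
sweep = 180° − θ = 41.7248°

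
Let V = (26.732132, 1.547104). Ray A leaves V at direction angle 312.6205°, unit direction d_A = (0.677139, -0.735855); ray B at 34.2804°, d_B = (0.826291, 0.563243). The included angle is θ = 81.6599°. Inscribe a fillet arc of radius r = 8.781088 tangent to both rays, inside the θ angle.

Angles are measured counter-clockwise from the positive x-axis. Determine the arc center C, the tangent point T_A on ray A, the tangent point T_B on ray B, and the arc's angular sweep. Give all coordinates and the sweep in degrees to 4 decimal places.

bisector direction at 353.4504° = (0.993474,-0.114062)
center distance |VC| = r/sin(θ/2) = 8.781088/sin(40.8299°) = 13.430514
C = V + |VC|·bis = (40.0750,0.0152)
T_A = V + ((C−V)·d_A)·d_A = V + 10.1622·d_A = (33.6134,-5.9308)
T_B = V + ((C−V)·d_B)·d_B = V + 10.1622·d_B = (35.1291,7.2709)
sweep = 180° − θ = 98.3401°

center=(40.0750,0.0152) T_A=(33.6134,-5.9308) T_B=(35.1291,7.2709) sweep=98.3401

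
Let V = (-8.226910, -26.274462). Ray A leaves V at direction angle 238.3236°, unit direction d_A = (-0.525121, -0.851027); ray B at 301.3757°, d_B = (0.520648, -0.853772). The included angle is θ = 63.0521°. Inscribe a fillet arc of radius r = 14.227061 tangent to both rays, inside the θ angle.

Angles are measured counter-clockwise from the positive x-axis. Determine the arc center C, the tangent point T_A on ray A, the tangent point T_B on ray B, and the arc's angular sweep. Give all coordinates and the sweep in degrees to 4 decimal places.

center=(-8.2983,-53.4831) T_A=(-20.4059,-46.0122) T_B=(3.8484,-46.0758) sweep=116.9479

bisector direction at 269.8497° = (-0.002624,-0.999997)
center distance |VC| = r/sin(θ/2) = 14.227061/sin(31.5261°) = 27.208715
C = V + |VC|·bis = (-8.2983,-53.4831)
T_A = V + ((C−V)·d_A)·d_A = V + 23.1928·d_A = (-20.4059,-46.0122)
T_B = V + ((C−V)·d_B)·d_B = V + 23.1928·d_B = (3.8484,-46.0758)
sweep = 180° − θ = 116.9479°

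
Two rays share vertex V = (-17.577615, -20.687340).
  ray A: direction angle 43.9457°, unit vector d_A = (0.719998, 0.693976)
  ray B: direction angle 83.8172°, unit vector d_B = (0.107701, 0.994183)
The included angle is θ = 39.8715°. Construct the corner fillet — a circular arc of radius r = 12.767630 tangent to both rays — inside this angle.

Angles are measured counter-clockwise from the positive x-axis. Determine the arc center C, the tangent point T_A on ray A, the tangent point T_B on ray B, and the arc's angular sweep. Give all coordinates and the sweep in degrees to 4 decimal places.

bisector direction at 63.8815° = (0.440230,0.897885)
center distance |VC| = r/sin(θ/2) = 12.767630/sin(19.9357°) = 37.445444
C = V + |VC|·bis = (-1.0930,12.9344)
T_A = V + ((C−V)·d_A)·d_A = V + 35.2015·d_A = (7.7674,3.7417)
T_B = V + ((C−V)·d_B)·d_B = V + 35.2015·d_B = (-13.7864,14.3095)
sweep = 180° − θ = 140.1285°

center=(-1.0930,12.9344) T_A=(7.7674,3.7417) T_B=(-13.7864,14.3095) sweep=140.1285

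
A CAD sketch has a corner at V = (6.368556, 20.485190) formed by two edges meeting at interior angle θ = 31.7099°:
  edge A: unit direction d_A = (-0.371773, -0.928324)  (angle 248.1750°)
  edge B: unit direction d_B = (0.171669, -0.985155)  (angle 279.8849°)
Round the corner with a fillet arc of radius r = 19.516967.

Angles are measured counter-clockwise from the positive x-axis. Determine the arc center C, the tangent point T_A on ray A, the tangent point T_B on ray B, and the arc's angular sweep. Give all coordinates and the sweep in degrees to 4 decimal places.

center=(-1.0616,-50.5650) T_A=(-19.1796,-43.3091) T_B=(18.1657,-47.2145) sweep=148.2901

bisector direction at 264.0300° = (-0.104009,-0.994576)
center distance |VC| = r/sin(θ/2) = 19.516967/sin(15.8550°) = 71.437616
C = V + |VC|·bis = (-1.0616,-50.5650)
T_A = V + ((C−V)·d_A)·d_A = V + 68.7199·d_A = (-19.1796,-43.3091)
T_B = V + ((C−V)·d_B)·d_B = V + 68.7199·d_B = (18.1657,-47.2145)
sweep = 180° − θ = 148.2901°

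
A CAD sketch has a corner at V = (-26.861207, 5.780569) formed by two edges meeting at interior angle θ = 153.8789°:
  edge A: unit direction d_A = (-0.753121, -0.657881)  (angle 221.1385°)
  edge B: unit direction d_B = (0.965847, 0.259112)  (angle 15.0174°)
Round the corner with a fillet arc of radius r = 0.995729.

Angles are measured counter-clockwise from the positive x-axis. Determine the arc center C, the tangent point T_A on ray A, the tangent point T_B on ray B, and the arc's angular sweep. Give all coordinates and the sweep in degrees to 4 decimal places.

center=(-26.3801,4.8787) T_A=(-27.0352,5.6286) T_B=(-26.6381,5.8404) sweep=26.1211

bisector direction at 298.0780° = (0.470672,-0.882308)
center distance |VC| = r/sin(θ/2) = 0.995729/sin(76.9394°) = 1.022171
C = V + |VC|·bis = (-26.3801,4.8787)
T_A = V + ((C−V)·d_A)·d_A = V + 0.2310·d_A = (-27.0352,5.6286)
T_B = V + ((C−V)·d_B)·d_B = V + 0.2310·d_B = (-26.6381,5.8404)
sweep = 180° − θ = 26.1211°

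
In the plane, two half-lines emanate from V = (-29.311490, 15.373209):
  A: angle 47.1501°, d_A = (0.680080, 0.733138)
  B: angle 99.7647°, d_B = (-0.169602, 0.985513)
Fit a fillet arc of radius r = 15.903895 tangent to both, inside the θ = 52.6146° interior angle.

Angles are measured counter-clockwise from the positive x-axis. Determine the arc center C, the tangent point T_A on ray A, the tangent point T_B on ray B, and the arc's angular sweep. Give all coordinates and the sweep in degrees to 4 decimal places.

center=(-19.0939,49.7733) T_A=(-7.4342,38.9573) T_B=(-34.7674,47.0759) sweep=127.3854

bisector direction at 73.4574° = (0.284728,0.958608)
center distance |VC| = r/sin(θ/2) = 15.903895/sin(26.3073°) = 35.885421
C = V + |VC|·bis = (-19.0939,49.7733)
T_A = V + ((C−V)·d_A)·d_A = V + 32.1688·d_A = (-7.4342,38.9573)
T_B = V + ((C−V)·d_B)·d_B = V + 32.1688·d_B = (-34.7674,47.0759)
sweep = 180° − θ = 127.3854°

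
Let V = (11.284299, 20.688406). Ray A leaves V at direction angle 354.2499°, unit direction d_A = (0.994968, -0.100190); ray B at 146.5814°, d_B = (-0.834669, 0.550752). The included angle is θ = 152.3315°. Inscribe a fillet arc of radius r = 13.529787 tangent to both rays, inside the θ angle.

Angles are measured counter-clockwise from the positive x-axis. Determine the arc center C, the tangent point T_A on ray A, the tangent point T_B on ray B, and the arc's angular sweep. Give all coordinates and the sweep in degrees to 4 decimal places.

center=(15.9549,33.8163) T_A=(14.5993,20.3546) T_B=(8.5033,22.5234) sweep=27.6685

bisector direction at 70.4157° = (0.335194,0.942149)
center distance |VC| = r/sin(θ/2) = 13.529787/sin(76.1658°) = 13.933991
C = V + |VC|·bis = (15.9549,33.8163)
T_A = V + ((C−V)·d_A)·d_A = V + 3.3318·d_A = (14.5993,20.3546)
T_B = V + ((C−V)·d_B)·d_B = V + 3.3318·d_B = (8.5033,22.5234)
sweep = 180° − θ = 27.6685°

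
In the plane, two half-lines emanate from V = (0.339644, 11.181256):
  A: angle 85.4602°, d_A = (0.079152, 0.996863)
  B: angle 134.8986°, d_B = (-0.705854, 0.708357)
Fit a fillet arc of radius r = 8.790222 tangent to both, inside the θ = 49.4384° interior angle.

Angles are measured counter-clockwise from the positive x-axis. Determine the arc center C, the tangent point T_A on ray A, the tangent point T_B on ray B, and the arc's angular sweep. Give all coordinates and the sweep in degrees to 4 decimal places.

bisector direction at 110.1794° = (-0.344961,0.938617)
center distance |VC| = r/sin(θ/2) = 8.790222/sin(24.7192°) = 21.020615
C = V + |VC|·bis = (-6.9116,30.9116)
T_A = V + ((C−V)·d_A)·d_A = V + 19.0945·d_A = (1.8510,30.2158)
T_B = V + ((C−V)·d_B)·d_B = V + 19.0945·d_B = (-13.1383,24.7069)
sweep = 180° − θ = 130.5616°

center=(-6.9116,30.9116) T_A=(1.8510,30.2158) T_B=(-13.1383,24.7069) sweep=130.5616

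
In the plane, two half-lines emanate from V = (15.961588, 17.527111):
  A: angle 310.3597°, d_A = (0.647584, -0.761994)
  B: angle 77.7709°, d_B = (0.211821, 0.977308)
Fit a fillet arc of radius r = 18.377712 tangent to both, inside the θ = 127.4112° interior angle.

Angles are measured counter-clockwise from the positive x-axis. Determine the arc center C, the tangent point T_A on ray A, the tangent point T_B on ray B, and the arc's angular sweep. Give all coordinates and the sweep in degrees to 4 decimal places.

center=(35.8457,22.5089) T_A=(21.8420,10.6078) T_B=(17.8851,26.4017) sweep=52.5888

bisector direction at 14.0653° = (0.970019,0.243028)
center distance |VC| = r/sin(θ/2) = 18.377712/sin(63.7056°) = 20.498720
C = V + |VC|·bis = (35.8457,22.5089)
T_A = V + ((C−V)·d_A)·d_A = V + 9.0806·d_A = (21.8420,10.6078)
T_B = V + ((C−V)·d_B)·d_B = V + 9.0806·d_B = (17.8851,26.4017)
sweep = 180° − θ = 52.5888°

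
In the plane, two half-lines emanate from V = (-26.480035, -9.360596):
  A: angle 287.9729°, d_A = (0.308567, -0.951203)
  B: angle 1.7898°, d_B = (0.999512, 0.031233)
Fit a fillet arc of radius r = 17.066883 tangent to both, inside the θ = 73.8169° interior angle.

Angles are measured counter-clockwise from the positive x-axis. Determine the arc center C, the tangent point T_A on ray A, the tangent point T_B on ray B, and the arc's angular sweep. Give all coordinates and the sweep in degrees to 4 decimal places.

center=(-3.2341,-25.7094) T_A=(-19.4682,-30.9757) T_B=(-3.7671,-8.6509) sweep=106.1831

bisector direction at 324.8813° = (0.817963,-0.575272)
center distance |VC| = r/sin(θ/2) = 17.066883/sin(36.9085°) = 28.419315
C = V + |VC|·bis = (-3.2341,-25.7094)
T_A = V + ((C−V)·d_A)·d_A = V + 22.7240·d_A = (-19.4682,-30.9757)
T_B = V + ((C−V)·d_B)·d_B = V + 22.7240·d_B = (-3.7671,-8.6509)
sweep = 180° − θ = 106.1831°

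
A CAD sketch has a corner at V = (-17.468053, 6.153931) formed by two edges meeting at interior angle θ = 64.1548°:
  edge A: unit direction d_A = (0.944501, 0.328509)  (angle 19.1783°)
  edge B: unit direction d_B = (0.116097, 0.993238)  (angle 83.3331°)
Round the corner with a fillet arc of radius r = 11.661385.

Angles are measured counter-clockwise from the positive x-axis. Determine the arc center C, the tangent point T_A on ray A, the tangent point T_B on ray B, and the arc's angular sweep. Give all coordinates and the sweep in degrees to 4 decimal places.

bisector direction at 51.2557° = (0.625846,0.779947)
center distance |VC| = r/sin(θ/2) = 11.661385/sin(32.0774°) = 21.958514
C = V + |VC|·bis = (-3.7254,23.2804)
T_A = V + ((C−V)·d_A)·d_A = V + 18.6061·d_A = (0.1055,12.2662)
T_B = V + ((C−V)·d_B)·d_B = V + 18.6061·d_B = (-15.3079,24.6343)
sweep = 180° − θ = 115.8452°

center=(-3.7254,23.2804) T_A=(0.1055,12.2662) T_B=(-15.3079,24.6343) sweep=115.8452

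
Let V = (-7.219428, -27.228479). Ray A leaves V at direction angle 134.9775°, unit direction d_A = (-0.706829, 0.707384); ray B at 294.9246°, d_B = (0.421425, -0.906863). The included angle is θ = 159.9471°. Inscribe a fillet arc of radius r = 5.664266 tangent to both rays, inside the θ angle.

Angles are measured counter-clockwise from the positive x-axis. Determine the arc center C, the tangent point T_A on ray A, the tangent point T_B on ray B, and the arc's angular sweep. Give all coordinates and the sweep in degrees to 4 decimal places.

bisector direction at 214.9510° = (-0.819642,-0.572876)
center distance |VC| = r/sin(θ/2) = 5.664266/sin(79.9736°) = 5.752115
C = V + |VC|·bis = (-11.9341,-30.5237)
T_A = V + ((C−V)·d_A)·d_A = V + 1.0015·d_A = (-7.9273,-26.5201)
T_B = V + ((C−V)·d_B)·d_B = V + 1.0015·d_B = (-6.7974,-28.1367)
sweep = 180° − θ = 20.0529°

center=(-11.9341,-30.5237) T_A=(-7.9273,-26.5201) T_B=(-6.7974,-28.1367) sweep=20.0529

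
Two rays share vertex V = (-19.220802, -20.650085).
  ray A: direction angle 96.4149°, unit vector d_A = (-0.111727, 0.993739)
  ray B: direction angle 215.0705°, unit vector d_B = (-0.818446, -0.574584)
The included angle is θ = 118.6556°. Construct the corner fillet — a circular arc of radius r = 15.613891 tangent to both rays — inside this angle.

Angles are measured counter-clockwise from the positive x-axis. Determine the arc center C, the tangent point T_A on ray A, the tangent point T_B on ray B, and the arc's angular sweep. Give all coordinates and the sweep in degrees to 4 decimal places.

center=(-35.7716,-13.1920) T_A=(-20.2555,-11.4475) T_B=(-26.8001,-25.9711) sweep=61.3444

bisector direction at 155.7427° = (-0.911710,0.410835)
center distance |VC| = r/sin(θ/2) = 15.613891/sin(59.3278°) = 18.153579
C = V + |VC|·bis = (-35.7716,-13.1920)
T_A = V + ((C−V)·d_A)·d_A = V + 9.2606·d_A = (-20.2555,-11.4475)
T_B = V + ((C−V)·d_B)·d_B = V + 9.2606·d_B = (-26.8001,-25.9711)
sweep = 180° − θ = 61.3444°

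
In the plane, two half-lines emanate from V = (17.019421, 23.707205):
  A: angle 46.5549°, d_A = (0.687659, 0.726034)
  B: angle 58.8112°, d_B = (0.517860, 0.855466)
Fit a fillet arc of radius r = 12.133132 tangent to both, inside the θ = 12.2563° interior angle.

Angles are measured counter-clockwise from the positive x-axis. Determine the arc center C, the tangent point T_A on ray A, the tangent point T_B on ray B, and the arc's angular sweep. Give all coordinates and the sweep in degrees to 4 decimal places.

center=(85.9207,114.0976) T_A=(94.7298,105.7541) T_B=(75.5412,120.3809) sweep=167.7437

bisector direction at 52.6831° = (0.606224,0.795294)
center distance |VC| = r/sin(θ/2) = 12.133132/sin(6.1281°) = 113.656562
C = V + |VC|·bis = (85.9207,114.0976)
T_A = V + ((C−V)·d_A)·d_A = V + 113.0071·d_A = (94.7298,105.7541)
T_B = V + ((C−V)·d_B)·d_B = V + 113.0071·d_B = (75.5412,120.3809)
sweep = 180° − θ = 167.7437°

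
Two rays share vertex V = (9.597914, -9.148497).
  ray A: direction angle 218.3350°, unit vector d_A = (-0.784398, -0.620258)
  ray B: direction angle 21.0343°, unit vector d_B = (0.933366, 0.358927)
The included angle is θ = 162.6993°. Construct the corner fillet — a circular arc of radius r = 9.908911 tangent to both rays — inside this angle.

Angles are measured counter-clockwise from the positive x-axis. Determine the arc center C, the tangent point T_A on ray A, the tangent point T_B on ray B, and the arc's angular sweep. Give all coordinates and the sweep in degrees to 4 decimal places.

bisector direction at 299.6846° = (0.495226,-0.868764)
center distance |VC| = r/sin(θ/2) = 9.908911/sin(81.3496°) = 10.022926
C = V + |VC|·bis = (14.5615,-17.8561)
T_A = V + ((C−V)·d_A)·d_A = V + 1.5075·d_A = (8.4154,-10.0835)
T_B = V + ((C−V)·d_B)·d_B = V + 1.5075·d_B = (11.0050,-8.6074)
sweep = 180° − θ = 17.3007°

center=(14.5615,-17.8561) T_A=(8.4154,-10.0835) T_B=(11.0050,-8.6074) sweep=17.3007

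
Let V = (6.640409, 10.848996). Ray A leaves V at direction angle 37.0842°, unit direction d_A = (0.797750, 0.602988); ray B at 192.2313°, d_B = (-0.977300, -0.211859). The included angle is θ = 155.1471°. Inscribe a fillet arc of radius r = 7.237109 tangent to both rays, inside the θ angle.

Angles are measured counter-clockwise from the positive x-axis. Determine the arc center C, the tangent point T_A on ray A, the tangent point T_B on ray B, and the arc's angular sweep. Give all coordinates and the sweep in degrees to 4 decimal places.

bisector direction at 114.6578° = (-0.417197,0.908816)
center distance |VC| = r/sin(θ/2) = 7.237109/sin(77.5735°) = 7.410720
C = V + |VC|·bis = (3.5487,17.5840)
T_A = V + ((C−V)·d_A)·d_A = V + 1.5947·d_A = (7.9126,11.8106)
T_B = V + ((C−V)·d_B)·d_B = V + 1.5947·d_B = (5.0819,10.5111)
sweep = 180° − θ = 24.8529°

center=(3.5487,17.5840) T_A=(7.9126,11.8106) T_B=(5.0819,10.5111) sweep=24.8529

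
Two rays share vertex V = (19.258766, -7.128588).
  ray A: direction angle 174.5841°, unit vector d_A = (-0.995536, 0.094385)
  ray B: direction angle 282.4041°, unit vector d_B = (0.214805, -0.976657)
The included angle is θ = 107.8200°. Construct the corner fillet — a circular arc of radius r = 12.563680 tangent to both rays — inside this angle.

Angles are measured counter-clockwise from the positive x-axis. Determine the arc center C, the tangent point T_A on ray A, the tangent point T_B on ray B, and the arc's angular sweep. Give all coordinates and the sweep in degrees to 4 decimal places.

center=(8.9556,-18.7718) T_A=(10.1414,-6.2642) T_B=(21.2260,-16.0730) sweep=72.1800

bisector direction at 228.4941° = (-0.662697,-0.748887)
center distance |VC| = r/sin(θ/2) = 12.563680/sin(53.9100°) = 15.547325
C = V + |VC|·bis = (8.9556,-18.7718)
T_A = V + ((C−V)·d_A)·d_A = V + 9.1582·d_A = (10.1414,-6.2642)
T_B = V + ((C−V)·d_B)·d_B = V + 9.1582·d_B = (21.2260,-16.0730)
sweep = 180° − θ = 72.1800°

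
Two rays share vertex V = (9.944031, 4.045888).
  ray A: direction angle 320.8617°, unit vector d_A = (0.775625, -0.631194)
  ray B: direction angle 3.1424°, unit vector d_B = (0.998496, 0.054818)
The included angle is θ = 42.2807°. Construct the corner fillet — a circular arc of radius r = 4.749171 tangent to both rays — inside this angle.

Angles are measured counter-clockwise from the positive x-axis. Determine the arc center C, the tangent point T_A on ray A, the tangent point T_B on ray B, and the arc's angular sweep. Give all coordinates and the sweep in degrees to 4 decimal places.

center=(22.4679,-0.0229) T_A=(19.4703,-3.7064) T_B=(22.2076,4.7192) sweep=137.7193

bisector direction at 342.0020° = (0.951068,-0.308983)
center distance |VC| = r/sin(θ/2) = 4.749171/sin(21.1404°) = 13.168229
C = V + |VC|·bis = (22.4679,-0.0229)
T_A = V + ((C−V)·d_A)·d_A = V + 12.2820·d_A = (19.4703,-3.7064)
T_B = V + ((C−V)·d_B)·d_B = V + 12.2820·d_B = (22.2076,4.7192)
sweep = 180° − θ = 137.7193°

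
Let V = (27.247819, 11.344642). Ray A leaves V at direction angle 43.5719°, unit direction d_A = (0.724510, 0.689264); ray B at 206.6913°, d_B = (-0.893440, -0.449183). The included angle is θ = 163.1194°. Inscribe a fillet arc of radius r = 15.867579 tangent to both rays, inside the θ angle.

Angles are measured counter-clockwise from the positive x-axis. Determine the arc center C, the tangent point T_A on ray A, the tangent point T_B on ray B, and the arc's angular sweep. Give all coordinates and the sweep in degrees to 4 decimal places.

center=(18.0167,24.4638) T_A=(28.9537,12.9675) T_B=(25.1442,10.2870) sweep=16.8806

bisector direction at 125.1316° = (-0.575456,0.817832)
center distance |VC| = r/sin(θ/2) = 15.867579/sin(81.5597°) = 16.041317
C = V + |VC|·bis = (18.0167,24.4638)
T_A = V + ((C−V)·d_A)·d_A = V + 2.3545·d_A = (28.9537,12.9675)
T_B = V + ((C−V)·d_B)·d_B = V + 2.3545·d_B = (25.1442,10.2870)
sweep = 180° − θ = 16.8806°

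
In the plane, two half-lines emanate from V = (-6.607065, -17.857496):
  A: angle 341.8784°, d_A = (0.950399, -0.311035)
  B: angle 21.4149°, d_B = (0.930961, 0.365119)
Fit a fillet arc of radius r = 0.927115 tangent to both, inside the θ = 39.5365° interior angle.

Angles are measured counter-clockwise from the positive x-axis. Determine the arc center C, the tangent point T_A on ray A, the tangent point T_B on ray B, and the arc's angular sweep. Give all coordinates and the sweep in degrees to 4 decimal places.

bisector direction at 1.6466° = (0.999587,0.028736)
center distance |VC| = r/sin(θ/2) = 0.927115/sin(19.7682°) = 2.741188
C = V + |VC|·bis = (-3.8670,-17.7787)
T_A = V + ((C−V)·d_A)·d_A = V + 2.5796·d_A = (-4.1554,-18.6599)
T_B = V + ((C−V)·d_B)·d_B = V + 2.5796·d_B = (-4.2055,-16.9156)
sweep = 180° − θ = 140.4635°

center=(-3.8670,-17.7787) T_A=(-4.1554,-18.6599) T_B=(-4.2055,-16.9156) sweep=140.4635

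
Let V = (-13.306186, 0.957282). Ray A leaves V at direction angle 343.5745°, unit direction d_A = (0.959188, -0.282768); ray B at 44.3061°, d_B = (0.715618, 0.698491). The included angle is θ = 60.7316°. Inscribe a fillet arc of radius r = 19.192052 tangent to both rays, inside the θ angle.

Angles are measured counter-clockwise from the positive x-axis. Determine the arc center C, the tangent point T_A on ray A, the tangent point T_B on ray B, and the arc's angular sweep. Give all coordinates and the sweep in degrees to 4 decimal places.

bisector direction at 13.9403° = (0.970547,0.240911)
center distance |VC| = r/sin(θ/2) = 19.192052/sin(30.3658°) = 37.965058
C = V + |VC|·bis = (23.5407,10.1035)
T_A = V + ((C−V)·d_A)·d_A = V + 32.7568·d_A = (18.1138,-8.3053)
T_B = V + ((C−V)·d_B)·d_B = V + 32.7568·d_B = (10.1352,23.8377)
sweep = 180° − θ = 119.2684°

center=(23.5407,10.1035) T_A=(18.1138,-8.3053) T_B=(10.1352,23.8377) sweep=119.2684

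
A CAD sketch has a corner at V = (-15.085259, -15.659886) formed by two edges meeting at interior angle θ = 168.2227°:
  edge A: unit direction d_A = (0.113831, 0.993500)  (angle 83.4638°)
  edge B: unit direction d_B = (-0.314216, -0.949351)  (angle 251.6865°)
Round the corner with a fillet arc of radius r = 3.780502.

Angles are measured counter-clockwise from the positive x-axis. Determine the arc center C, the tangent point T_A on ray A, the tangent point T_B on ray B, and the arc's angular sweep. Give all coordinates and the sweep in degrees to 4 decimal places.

bisector direction at 167.5752° = (-0.976579,0.215159)
center distance |VC| = r/sin(θ/2) = 3.780502/sin(84.1114°) = 3.800557
C = V + |VC|·bis = (-18.7968,-14.8422)
T_A = V + ((C−V)·d_A)·d_A = V + 0.3899·d_A = (-15.0409,-15.2725)
T_B = V + ((C−V)·d_B)·d_B = V + 0.3899·d_B = (-15.2078,-16.0301)
sweep = 180° − θ = 11.7773°

center=(-18.7968,-14.8422) T_A=(-15.0409,-15.2725) T_B=(-15.2078,-16.0301) sweep=11.7773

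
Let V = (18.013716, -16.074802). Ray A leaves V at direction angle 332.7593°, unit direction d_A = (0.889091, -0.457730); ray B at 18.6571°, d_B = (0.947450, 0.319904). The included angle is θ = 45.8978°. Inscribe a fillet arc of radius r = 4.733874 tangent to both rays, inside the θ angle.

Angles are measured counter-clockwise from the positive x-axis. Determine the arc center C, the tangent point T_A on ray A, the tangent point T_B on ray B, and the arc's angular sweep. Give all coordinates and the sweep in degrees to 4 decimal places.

center=(30.1206,-16.9834) T_A=(27.9538,-21.1922) T_B=(28.6062,-12.4983) sweep=134.1022

bisector direction at 355.7082° = (0.997196,-0.074836)
center distance |VC| = r/sin(θ/2) = 4.733874/sin(22.9489°) = 12.140940
C = V + |VC|·bis = (30.1206,-16.9834)
T_A = V + ((C−V)·d_A)·d_A = V + 11.1800·d_A = (27.9538,-21.1922)
T_B = V + ((C−V)·d_B)·d_B = V + 11.1800·d_B = (28.6062,-12.4983)
sweep = 180° − θ = 134.1022°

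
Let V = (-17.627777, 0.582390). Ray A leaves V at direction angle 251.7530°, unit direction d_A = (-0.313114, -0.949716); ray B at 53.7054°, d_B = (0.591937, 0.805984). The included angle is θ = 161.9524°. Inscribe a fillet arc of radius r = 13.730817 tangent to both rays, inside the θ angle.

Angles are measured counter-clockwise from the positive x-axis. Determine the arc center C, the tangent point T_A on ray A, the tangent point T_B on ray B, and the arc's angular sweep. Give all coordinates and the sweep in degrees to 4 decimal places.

center=(-5.2702,-5.7879) T_A=(-18.3106,-1.4886) T_B=(-16.3370,2.3399) sweep=18.0476

bisector direction at 332.7292° = (0.888851,-0.458197)
center distance |VC| = r/sin(θ/2) = 13.730817/sin(80.9762°) = 13.902889
C = V + |VC|·bis = (-5.2702,-5.7879)
T_A = V + ((C−V)·d_A)·d_A = V + 2.1806·d_A = (-18.3106,-1.4886)
T_B = V + ((C−V)·d_B)·d_B = V + 2.1806·d_B = (-16.3370,2.3399)
sweep = 180° − θ = 18.0476°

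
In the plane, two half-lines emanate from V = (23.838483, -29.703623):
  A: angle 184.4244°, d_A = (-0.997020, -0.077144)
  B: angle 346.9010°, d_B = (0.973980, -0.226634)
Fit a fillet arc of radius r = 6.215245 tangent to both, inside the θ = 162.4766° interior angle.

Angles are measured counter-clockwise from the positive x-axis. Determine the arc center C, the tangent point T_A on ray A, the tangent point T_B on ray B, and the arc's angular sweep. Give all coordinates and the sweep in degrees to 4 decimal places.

bisector direction at 265.6627° = (-0.075628,-0.997136)
center distance |VC| = r/sin(θ/2) = 6.215245/sin(81.2383°) = 6.288631
C = V + |VC|·bis = (23.3629,-35.9742)
T_A = V + ((C−V)·d_A)·d_A = V + 0.9579·d_A = (22.8834,-29.7775)
T_B = V + ((C−V)·d_B)·d_B = V + 0.9579·d_B = (24.7715,-29.9207)
sweep = 180° − θ = 17.5234°

center=(23.3629,-35.9742) T_A=(22.8834,-29.7775) T_B=(24.7715,-29.9207) sweep=17.5234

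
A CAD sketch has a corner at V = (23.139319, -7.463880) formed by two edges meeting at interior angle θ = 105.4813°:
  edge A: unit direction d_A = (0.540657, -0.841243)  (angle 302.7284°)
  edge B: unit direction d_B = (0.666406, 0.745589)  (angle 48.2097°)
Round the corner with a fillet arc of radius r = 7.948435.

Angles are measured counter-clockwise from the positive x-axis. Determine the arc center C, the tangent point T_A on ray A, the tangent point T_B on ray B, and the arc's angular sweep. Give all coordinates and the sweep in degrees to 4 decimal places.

bisector direction at 355.4691° = (0.996875,-0.078998)
center distance |VC| = r/sin(θ/2) = 7.948435/sin(52.7407°) = 9.986685
C = V + |VC|·bis = (33.0948,-8.2528)
T_A = V + ((C−V)·d_A)·d_A = V + 6.0462·d_A = (26.4082,-12.5502)
T_B = V + ((C−V)·d_B)·d_B = V + 6.0462·d_B = (27.1685,-2.9559)
sweep = 180° − θ = 74.5187°

center=(33.0948,-8.2528) T_A=(26.4082,-12.5502) T_B=(27.1685,-2.9559) sweep=74.5187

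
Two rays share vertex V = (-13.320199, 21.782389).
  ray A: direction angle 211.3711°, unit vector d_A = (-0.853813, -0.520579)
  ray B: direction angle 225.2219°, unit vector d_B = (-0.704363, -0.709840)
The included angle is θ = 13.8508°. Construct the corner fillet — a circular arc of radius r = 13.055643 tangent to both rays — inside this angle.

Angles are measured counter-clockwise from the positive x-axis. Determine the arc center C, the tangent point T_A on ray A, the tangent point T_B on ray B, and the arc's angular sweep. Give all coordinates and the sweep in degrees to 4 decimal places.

center=(-98.2971,-45.3199) T_A=(-105.0936,-34.1728) T_B=(-89.0297,-54.5158) sweep=166.1492

bisector direction at 218.2965° = (-0.784814,-0.619731)
center distance |VC| = r/sin(θ/2) = 13.055643/sin(6.9254°) = 108.276459
C = V + |VC|·bis = (-98.2971,-45.3199)
T_A = V + ((C−V)·d_A)·d_A = V + 107.4865·d_A = (-105.0936,-34.1728)
T_B = V + ((C−V)·d_B)·d_B = V + 107.4865·d_B = (-89.0297,-54.5158)
sweep = 180° − θ = 166.1492°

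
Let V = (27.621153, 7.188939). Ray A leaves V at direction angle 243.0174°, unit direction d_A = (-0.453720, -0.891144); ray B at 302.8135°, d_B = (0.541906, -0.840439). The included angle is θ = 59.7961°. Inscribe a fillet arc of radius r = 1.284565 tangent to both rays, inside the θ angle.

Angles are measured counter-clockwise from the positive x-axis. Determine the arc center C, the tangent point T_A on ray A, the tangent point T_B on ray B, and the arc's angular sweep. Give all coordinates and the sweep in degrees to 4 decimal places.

bisector direction at 272.9155° = (0.050862,-0.998706)
center distance |VC| = r/sin(θ/2) = 1.284565/sin(29.8981°) = 2.577076
C = V + |VC|·bis = (27.7522,4.6152)
T_A = V + ((C−V)·d_A)·d_A = V + 2.2341·d_A = (26.6075,5.1980)
T_B = V + ((C−V)·d_B)·d_B = V + 2.2341·d_B = (28.8318,5.3113)
sweep = 180° − θ = 120.2039°

center=(27.7522,4.6152) T_A=(26.6075,5.1980) T_B=(28.8318,5.3113) sweep=120.2039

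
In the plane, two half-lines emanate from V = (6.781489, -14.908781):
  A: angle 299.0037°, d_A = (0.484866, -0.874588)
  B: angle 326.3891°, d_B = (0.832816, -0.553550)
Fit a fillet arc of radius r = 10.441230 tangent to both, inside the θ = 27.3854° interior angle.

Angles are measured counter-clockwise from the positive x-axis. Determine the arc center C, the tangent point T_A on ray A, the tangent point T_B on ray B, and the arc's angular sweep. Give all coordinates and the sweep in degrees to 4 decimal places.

bisector direction at 312.6964° = (0.678113,-0.734957)
center distance |VC| = r/sin(θ/2) = 10.441230/sin(13.6927°) = 44.108984
C = V + |VC|·bis = (36.6924,-47.3270)
T_A = V + ((C−V)·d_A)·d_A = V + 42.8554·d_A = (27.5606,-52.3896)
T_B = V + ((C−V)·d_B)·d_B = V + 42.8554·d_B = (42.4721,-38.6314)
sweep = 180° − θ = 152.6146°

center=(36.6924,-47.3270) T_A=(27.5606,-52.3896) T_B=(42.4721,-38.6314) sweep=152.6146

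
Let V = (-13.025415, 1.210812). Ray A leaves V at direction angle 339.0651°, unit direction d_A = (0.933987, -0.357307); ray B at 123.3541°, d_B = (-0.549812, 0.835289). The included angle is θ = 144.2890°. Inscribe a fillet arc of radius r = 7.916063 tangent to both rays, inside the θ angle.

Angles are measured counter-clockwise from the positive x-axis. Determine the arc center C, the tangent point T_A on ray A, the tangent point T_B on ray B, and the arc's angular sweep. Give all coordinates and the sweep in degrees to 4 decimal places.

bisector direction at 51.2096° = (0.626473,0.779443)
center distance |VC| = r/sin(θ/2) = 7.916063/sin(72.1445°) = 8.316653
C = V + |VC|·bis = (-7.8153,7.6932)
T_A = V + ((C−V)·d_A)·d_A = V + 2.5500·d_A = (-10.6437,0.2997)
T_B = V + ((C−V)·d_B)·d_B = V + 2.5500·d_B = (-14.4275,3.3408)
sweep = 180° − θ = 35.7110°

center=(-7.8153,7.6932) T_A=(-10.6437,0.2997) T_B=(-14.4275,3.3408) sweep=35.7110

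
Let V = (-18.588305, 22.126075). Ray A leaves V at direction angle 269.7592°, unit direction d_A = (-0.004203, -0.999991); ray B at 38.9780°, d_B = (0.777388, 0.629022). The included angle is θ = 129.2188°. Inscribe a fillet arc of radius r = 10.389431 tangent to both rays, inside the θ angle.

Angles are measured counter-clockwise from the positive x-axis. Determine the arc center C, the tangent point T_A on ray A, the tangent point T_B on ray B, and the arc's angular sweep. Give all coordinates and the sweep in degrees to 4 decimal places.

center=(-8.2197,17.1513) T_A=(-18.6090,17.1949) T_B=(-14.7549,25.2279) sweep=50.7812

bisector direction at 334.3686° = (0.901596,-0.432580)
center distance |VC| = r/sin(θ/2) = 10.389431/sin(64.6094°) = 11.500294
C = V + |VC|·bis = (-8.2197,17.1513)
T_A = V + ((C−V)·d_A)·d_A = V + 4.9312·d_A = (-18.6090,17.1949)
T_B = V + ((C−V)·d_B)·d_B = V + 4.9312·d_B = (-14.7549,25.2279)
sweep = 180° − θ = 50.7812°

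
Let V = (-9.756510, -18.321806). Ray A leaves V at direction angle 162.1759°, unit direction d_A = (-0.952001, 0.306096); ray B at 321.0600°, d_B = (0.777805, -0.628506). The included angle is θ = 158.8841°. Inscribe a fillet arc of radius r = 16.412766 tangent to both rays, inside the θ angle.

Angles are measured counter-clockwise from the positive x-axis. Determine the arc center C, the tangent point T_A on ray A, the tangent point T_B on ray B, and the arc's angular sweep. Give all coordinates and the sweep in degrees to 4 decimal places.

center=(-17.6927,-33.0104) T_A=(-12.6688,-17.3854) T_B=(-7.3771,-20.2445) sweep=21.1159

bisector direction at 241.6180° = (-0.475349,-0.879798)
center distance |VC| = r/sin(θ/2) = 16.412766/sin(79.4420°) = 16.695418
C = V + |VC|·bis = (-17.6927,-33.0104)
T_A = V + ((C−V)·d_A)·d_A = V + 3.0591·d_A = (-12.6688,-17.3854)
T_B = V + ((C−V)·d_B)·d_B = V + 3.0591·d_B = (-7.3771,-20.2445)
sweep = 180° − θ = 21.1159°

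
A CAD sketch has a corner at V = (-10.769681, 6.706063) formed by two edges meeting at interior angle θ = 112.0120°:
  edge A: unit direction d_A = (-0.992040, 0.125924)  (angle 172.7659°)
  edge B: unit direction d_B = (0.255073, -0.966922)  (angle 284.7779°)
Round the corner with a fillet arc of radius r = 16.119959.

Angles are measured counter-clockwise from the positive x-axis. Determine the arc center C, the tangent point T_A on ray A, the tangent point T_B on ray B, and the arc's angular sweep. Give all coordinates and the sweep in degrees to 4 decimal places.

center=(-23.5836,-7.9167) T_A=(-21.5537,8.0749) T_B=(-7.9969,-3.8050) sweep=67.9880

bisector direction at 228.7719° = (-0.659058,-0.752092)
center distance |VC| = r/sin(θ/2) = 16.119959/sin(56.0060°) = 19.442811
C = V + |VC|·bis = (-23.5836,-7.9167)
T_A = V + ((C−V)·d_A)·d_A = V + 10.8706·d_A = (-21.5537,8.0749)
T_B = V + ((C−V)·d_B)·d_B = V + 10.8706·d_B = (-7.9969,-3.8050)
sweep = 180° − θ = 67.9880°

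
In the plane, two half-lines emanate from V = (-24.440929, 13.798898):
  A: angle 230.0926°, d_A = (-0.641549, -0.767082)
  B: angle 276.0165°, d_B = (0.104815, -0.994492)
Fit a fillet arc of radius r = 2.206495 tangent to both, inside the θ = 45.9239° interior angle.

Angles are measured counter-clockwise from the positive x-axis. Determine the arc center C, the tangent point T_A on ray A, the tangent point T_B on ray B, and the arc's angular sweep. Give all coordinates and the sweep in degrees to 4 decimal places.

bisector direction at 253.0546° = (-0.291461,-0.956583)
center distance |VC| = r/sin(θ/2) = 2.206495/sin(22.9620°) = 5.655943
C = V + |VC|·bis = (-26.0894,8.3885)
T_A = V + ((C−V)·d_A)·d_A = V + 5.2078·d_A = (-27.7820,9.8041)
T_B = V + ((C−V)·d_B)·d_B = V + 5.2078·d_B = (-23.8951,8.6198)
sweep = 180° − θ = 134.0761°

center=(-26.0894,8.3885) T_A=(-27.7820,9.8041) T_B=(-23.8951,8.6198) sweep=134.0761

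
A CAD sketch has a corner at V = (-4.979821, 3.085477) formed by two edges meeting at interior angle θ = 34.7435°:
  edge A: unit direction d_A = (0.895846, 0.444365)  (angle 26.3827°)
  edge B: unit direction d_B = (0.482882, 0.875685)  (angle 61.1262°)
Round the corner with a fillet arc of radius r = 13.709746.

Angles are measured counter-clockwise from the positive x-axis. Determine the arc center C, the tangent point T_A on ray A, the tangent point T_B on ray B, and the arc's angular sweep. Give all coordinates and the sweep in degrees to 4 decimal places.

center=(28.1872,34.8409) T_A=(34.2793,22.5591) T_B=(16.1818,41.4611) sweep=145.2565

bisector direction at 43.7544° = (0.722310,0.691569)
center distance |VC| = r/sin(θ/2) = 13.709746/sin(17.3717°) = 45.917989
C = V + |VC|·bis = (28.1872,34.8409)
T_A = V + ((C−V)·d_A)·d_A = V + 43.8236·d_A = (34.2793,22.5591)
T_B = V + ((C−V)·d_B)·d_B = V + 43.8236·d_B = (16.1818,41.4611)
sweep = 180° − θ = 145.2565°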